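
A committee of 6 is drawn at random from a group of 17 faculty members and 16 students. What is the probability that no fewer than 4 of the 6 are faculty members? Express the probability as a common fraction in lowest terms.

7089/19778

There are C(33,6) = 1107568 ways to choose the 6.
Favorable selections (no fewer than 4 faculty members): C(17,4)·C(16,2) + C(17,5)·C(16,1) + C(17,6)·C(16,0) = 285600 + 99008 + 12376 = 396984.
Probability = 396984/1107568 = 7089/19778.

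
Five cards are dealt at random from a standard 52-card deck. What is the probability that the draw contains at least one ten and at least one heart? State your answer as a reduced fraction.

There are C(52,5) = 2598960 possible draws.
By inclusion-exclusion on the complements, draws missing all tens or all hearts: C(48,5) + C(39,5) − C(36,5) = 1712304 + 575757 − 376992 = 1911069.
So draws with at least one of each: 2598960 − 1911069 = 687891, probability 687891/2598960 = 229297/866320.

229297/866320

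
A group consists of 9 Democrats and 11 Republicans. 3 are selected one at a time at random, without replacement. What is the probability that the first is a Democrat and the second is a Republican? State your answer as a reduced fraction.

99/380

Multiply the conditional probabilities at each draw: 9/20 · 11/19 = 99/380.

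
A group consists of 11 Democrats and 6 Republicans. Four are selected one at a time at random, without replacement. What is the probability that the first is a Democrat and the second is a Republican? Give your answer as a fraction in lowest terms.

Multiply the conditional probabilities at each draw: 11/17 · 6/16 = 66/272 = 33/136.

33/136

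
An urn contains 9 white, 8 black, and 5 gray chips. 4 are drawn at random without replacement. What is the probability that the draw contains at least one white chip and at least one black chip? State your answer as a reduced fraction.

5604/7315

There are C(22,4) = 7315 possible draws.
By inclusion-exclusion on the complements, draws missing all white or all black: C(13,4) + C(14,4) − C(5,4) = 715 + 1001 − 5 = 1711.
So draws with at least one of each: 7315 − 1711 = 5604, probability 5604/7315.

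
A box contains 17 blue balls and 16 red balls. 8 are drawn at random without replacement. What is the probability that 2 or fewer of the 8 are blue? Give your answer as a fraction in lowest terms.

1511/16182

There are C(33,8) = 13884156 ways to choose the 8.
Favorable selections (2 or fewer blue): C(17,0)·C(16,8) + C(17,1)·C(16,7) + C(17,2)·C(16,6) = 12870 + 194480 + 1089088 = 1296438.
Probability = 1296438/13884156 = 1511/16182.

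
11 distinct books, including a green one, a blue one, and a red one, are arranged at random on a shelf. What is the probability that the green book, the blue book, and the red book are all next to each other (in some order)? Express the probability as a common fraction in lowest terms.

3/55

There are 11! = 39916800 arrangements.
Treat the three as one block: 9! placements × 3! orders within the block = 362880·6 = 2177280.
Probability = 2177280/39916800 = 3/55.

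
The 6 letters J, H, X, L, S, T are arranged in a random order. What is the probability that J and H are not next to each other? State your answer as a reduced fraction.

2/3

There are 6! = 720 arrangements.
Arrangements with J and H adjacent: 2·5! = 240.
So not adjacent: 720 − 240 = 480, probability 480/720 = 2/3.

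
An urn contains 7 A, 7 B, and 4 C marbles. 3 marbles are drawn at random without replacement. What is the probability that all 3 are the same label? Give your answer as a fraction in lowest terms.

There are C(18,3) = 816 ways to draw 3 marbles.
All same label: C(7,3) + C(7,3) + C(4,3) = 35 + 35 + 4 = 74.
Probability = 74/816 = 37/408.

37/408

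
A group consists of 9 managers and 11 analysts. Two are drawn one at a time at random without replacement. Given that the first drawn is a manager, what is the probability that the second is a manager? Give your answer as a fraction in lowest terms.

After removing one manager, 19 remain: 8 managers and 11 analysts.
So the probability the next is a manager is 8/19.

8/19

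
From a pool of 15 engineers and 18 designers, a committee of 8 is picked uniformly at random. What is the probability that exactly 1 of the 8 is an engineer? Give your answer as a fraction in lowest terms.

340/9889

Total number of selections: C(33,8) = 13884156.
Selections with exactly 1 engineer: choose 1 of the 15 engineers and 7 of the 18 designers, C(15,1)·C(18,7) = 15·31824 = 477360.
Probability = 477360/13884156 = 340/9889.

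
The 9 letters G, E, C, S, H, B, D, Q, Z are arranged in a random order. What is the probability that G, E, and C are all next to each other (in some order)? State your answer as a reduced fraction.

1/12

There are 9! = 362880 arrangements.
Treat the three as one block: 7! placements × 3! orders within the block = 5040·6 = 30240.
Probability = 30240/362880 = 1/12.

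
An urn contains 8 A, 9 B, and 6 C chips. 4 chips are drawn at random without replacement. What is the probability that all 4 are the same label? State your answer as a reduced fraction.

211/8855

There are C(23,4) = 8855 ways to draw 4 chips.
All same label: C(8,4) + C(9,4) + C(6,4) = 70 + 126 + 15 = 211.
Probability = 211/8855.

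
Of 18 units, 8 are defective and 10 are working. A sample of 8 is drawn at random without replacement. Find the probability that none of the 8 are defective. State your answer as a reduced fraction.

5/4862

There are C(18,8) = 43758 possible selections.
Selections with no defective (all working): C(10,8) = 45.
Probability = 45/43758 = 5/4862.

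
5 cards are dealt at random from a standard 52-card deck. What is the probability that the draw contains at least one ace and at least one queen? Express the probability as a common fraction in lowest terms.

6509/64974

There are C(52,5) = 2598960 possible draws.
By inclusion-exclusion on the complements, draws missing all aces or all queens: C(48,5) + C(48,5) − C(44,5) = 1712304 + 1712304 − 1086008 = 2338600.
So draws with at least one of each: 2598960 − 2338600 = 260360, probability 260360/2598960 = 6509/64974.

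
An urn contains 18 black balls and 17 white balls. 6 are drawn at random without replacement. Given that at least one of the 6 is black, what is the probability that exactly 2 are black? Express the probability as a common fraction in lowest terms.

85/376

Work in counts. Selections with at least one black: C(35,6) − C(17,6) = 1623160 − 12376 = 1610784.
Of those, selections where exactly 2 are black: C(18,2)·C(17,4) = 153·2380 = 364140.
Conditional probability = 364140/1610784 = 85/376.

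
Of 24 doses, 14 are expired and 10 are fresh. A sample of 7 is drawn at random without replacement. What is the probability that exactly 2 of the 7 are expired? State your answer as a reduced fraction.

The sample space is all 7-subsets of the 24: C(24,7) = 346104.
Selections with exactly 2 expired: choose 2 of the 14 expired and 5 of the 10 fresh, C(14,2)·C(10,5) = 91·252 = 22932.
Probability = 22932/346104 = 637/9614.

637/9614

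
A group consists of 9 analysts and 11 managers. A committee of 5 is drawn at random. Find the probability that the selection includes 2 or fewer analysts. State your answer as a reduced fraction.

781/1292

Total selections: C(20,5) = 15504.
Favorable selections (2 or fewer analysts): C(9,0)·C(11,5) + C(9,1)·C(11,4) + C(9,2)·C(11,3) = 462 + 2970 + 5940 = 9372.
Probability = 9372/15504 = 781/1292.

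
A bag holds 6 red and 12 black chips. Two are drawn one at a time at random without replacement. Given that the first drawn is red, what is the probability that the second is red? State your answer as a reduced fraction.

After removing one red, 17 remain: 5 red and 12 black.
So the probability the next is red is 5/17.

5/17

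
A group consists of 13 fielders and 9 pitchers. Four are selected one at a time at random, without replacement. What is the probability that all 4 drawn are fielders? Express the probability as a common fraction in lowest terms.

Multiply the conditional probabilities at each draw: 13/22 · 12/21 · 11/20 · 10/19 = 17160/175560 = 13/133.

13/133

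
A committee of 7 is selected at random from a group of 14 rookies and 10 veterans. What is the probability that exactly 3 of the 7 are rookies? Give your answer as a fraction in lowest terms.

3185/14421

The sample space is all 7-subsets of the 24: C(24,7) = 346104.
Selections with exactly 3 rookies: choose 3 of the 14 rookies and 4 of the 10 veterans, C(14,3)·C(10,4) = 364·210 = 76440.
Probability = 76440/346104 = 3185/14421.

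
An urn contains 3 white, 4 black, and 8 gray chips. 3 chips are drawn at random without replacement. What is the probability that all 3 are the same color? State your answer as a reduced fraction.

61/455

There are C(15,3) = 455 ways to draw 3 chips.
All same color: C(3,3) + C(4,3) + C(8,3) = 1 + 4 + 56 = 61.
Probability = 61/455.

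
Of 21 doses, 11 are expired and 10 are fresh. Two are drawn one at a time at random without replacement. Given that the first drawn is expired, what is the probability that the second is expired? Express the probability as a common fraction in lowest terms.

1/2

After removing one expired, 20 remain: 10 expired and 10 fresh.
So the probability the next is expired is 10/20 = 1/2.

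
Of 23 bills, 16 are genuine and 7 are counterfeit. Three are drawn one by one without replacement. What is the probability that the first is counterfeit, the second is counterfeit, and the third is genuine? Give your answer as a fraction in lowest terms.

16/253

Multiply the conditional probabilities at each draw: 7/23 · 6/22 · 16/21 = 672/10626 = 16/253.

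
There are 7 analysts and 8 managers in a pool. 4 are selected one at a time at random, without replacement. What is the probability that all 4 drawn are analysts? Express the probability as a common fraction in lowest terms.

1/39

Multiply the conditional probabilities at each draw: 7/15 · 6/14 · 5/13 · 4/12 = 840/32760 = 1/39.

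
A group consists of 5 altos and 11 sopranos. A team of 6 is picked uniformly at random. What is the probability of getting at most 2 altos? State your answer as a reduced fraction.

There are C(16,6) = 8008 ways to choose the 6.
Favorable selections (at most 2 altos): C(5,0)·C(11,6) + C(5,1)·C(11,5) + C(5,2)·C(11,4) = 462 + 2310 + 3300 = 6072.
Probability = 6072/8008 = 69/91.

69/91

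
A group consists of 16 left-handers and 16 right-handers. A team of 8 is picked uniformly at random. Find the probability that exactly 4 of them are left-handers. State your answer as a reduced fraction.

2548/8091

Total number of selections: C(32,8) = 10518300.
Selections with exactly 4 left-handers: choose 4 of the 16 left-handers and 4 of the 16 right-handers, C(16,4)·C(16,4) = 1820·1820 = 3312400.
Probability = 3312400/10518300 = 2548/8091.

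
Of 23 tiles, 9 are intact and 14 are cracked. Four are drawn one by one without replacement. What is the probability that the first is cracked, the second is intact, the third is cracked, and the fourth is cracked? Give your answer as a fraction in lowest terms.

Multiply the conditional probabilities at each draw: 14/23 · 9/22 · 13/21 · 12/20 = 19656/212520 = 117/1265.

117/1265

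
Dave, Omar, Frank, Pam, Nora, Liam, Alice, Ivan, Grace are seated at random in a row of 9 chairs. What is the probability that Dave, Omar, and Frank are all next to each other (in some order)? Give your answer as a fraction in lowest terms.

1/12

There are 9! = 362880 arrangements.
Treat the three as one block: 7! placements × 3! orders within the block = 5040·6 = 30240.
Probability = 30240/362880 = 1/12.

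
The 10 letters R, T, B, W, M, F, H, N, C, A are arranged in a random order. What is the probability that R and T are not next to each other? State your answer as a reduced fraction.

There are 10! = 3628800 arrangements.
Arrangements with R and T adjacent: 2·9! = 725760.
So not adjacent: 3628800 − 725760 = 2903040, probability 2903040/3628800 = 4/5.

4/5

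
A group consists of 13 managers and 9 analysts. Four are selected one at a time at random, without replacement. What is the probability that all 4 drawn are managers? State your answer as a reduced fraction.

13/133

Multiply the conditional probabilities at each draw: 13/22 · 12/21 · 11/20 · 10/19 = 17160/175560 = 13/133.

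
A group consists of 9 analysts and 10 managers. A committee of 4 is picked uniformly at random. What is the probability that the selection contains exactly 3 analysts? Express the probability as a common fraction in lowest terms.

70/323

There are C(19,4) = 3876 ways to choose 4 from 19.
Selections with exactly 3 analysts: choose 3 of the 9 analysts and 1 of the 10 managers, C(9,3)·C(10,1) = 84·10 = 840.
Probability = 840/3876 = 70/323.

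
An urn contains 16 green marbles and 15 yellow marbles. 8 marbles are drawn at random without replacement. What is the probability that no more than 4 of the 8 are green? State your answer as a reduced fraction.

There are C(31,8) = 7888725 ways to choose the 8.
Count the complement (more than 4 green): C(16,5)·C(15,3) + C(16,6)·C(15,2) + C(16,7)·C(15,1) + C(16,8)·C(15,0) = 1987440 + 840840 + 171600 + 12870 = 3012750.
Probability = 1 − 3012750/7888725 = 4875975/7888725 = 1667/2697.

1667/2697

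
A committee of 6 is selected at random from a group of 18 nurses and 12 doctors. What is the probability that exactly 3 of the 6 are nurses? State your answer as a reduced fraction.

There are C(30,6) = 593775 ways to choose 6 from 30.
Selections with exactly 3 nurses: choose 3 of the 18 nurses and 3 of the 12 doctors, C(18,3)·C(12,3) = 816·220 = 179520.
Probability = 179520/593775 = 11968/39585.

11968/39585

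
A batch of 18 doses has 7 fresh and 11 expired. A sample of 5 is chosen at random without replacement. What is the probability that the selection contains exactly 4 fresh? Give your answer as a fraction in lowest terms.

Total number of selections: C(18,5) = 8568.
Selections with exactly 4 fresh: choose 4 of the 7 fresh and 1 of the 11 expired, C(7,4)·C(11,1) = 35·11 = 385.
Probability = 385/8568 = 55/1224.

55/1224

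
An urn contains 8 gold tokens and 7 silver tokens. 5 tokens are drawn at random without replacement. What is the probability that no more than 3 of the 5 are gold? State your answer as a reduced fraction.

9/11

Total selections: C(15,5) = 3003.
Count the complement (more than 3 gold): C(8,4)·C(7,1) + C(8,5)·C(7,0) = 490 + 56 = 546.
Probability = 1 − 546/3003 = 2457/3003 = 9/11.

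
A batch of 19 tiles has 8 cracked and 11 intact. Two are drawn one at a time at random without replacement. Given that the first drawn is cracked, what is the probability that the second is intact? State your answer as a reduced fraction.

After removing one cracked, 18 remain: 7 cracked and 11 intact.
So the probability the next is intact is 11/18.

11/18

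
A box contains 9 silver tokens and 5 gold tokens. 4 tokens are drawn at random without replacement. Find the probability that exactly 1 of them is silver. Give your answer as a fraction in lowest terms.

90/1001

There are C(14,4) = 1001 ways to choose 4 from 14.
Selections with exactly 1 silver: choose 1 of the 9 silver and 3 of the 5 gold, C(9,1)·C(5,3) = 9·10 = 90.
Probability = 90/1001.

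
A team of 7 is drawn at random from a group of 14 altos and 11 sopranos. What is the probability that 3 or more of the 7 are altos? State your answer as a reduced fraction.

1963/2185

There are C(25,7) = 480700 ways to choose the 7.
Count the complement (fewer than 3 altos): C(14,0)·C(11,7) + C(14,1)·C(11,6) + C(14,2)·C(11,5) = 330 + 6468 + 42042 = 48840.
Probability = 1 − 48840/480700 = 431860/480700 = 1963/2185.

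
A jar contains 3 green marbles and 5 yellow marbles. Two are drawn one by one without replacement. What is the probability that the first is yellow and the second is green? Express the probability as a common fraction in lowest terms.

Multiply the conditional probabilities at each draw: 5/8 · 3/7 = 15/56.

15/56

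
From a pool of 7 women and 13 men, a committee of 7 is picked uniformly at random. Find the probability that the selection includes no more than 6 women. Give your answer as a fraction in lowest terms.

77519/77520

Total selections: C(20,7) = 77520.
The complement is exactly 7 women: C(7,7)·C(13,0) = 1.
Probability = 1 − 1/77520 = 77519/77520.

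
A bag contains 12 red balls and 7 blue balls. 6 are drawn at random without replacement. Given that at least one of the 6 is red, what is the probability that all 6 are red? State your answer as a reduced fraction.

132/3875

Work in counts. Selections with at least one red: C(19,6) − C(7,6) = 27132 − 7 = 27125.
Of those, selections where all 6 are red: C(12,6) = 924.
Conditional probability = 924/27125 = 132/3875.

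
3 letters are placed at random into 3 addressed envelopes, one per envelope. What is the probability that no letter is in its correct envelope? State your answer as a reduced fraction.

There are 3! = 6 assignments.
By inclusion-exclusion, assignments with no fixed points: C(3,0)·3! − C(3,1)·2! + C(3,2)·1! − C(3,3)·0! = 2.
Probability = 2/6 = 1/3.

1/3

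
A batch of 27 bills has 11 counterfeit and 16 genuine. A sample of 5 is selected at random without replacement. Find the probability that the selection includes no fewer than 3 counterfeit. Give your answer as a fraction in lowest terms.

473/1495

There are C(27,5) = 80730 ways to choose the 5.
Favorable selections (no fewer than 3 counterfeit): C(11,3)·C(16,2) + C(11,4)·C(16,1) + C(11,5)·C(16,0) = 19800 + 5280 + 462 = 25542.
Probability = 25542/80730 = 473/1495.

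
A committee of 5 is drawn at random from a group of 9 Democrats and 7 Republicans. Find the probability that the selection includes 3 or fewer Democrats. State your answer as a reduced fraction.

10/13

Total selections: C(16,5) = 4368.
Count the complement (more than 3 Democrats): C(9,4)·C(7,1) + C(9,5)·C(7,0) = 882 + 126 = 1008.
Probability = 1 − 1008/4368 = 3360/4368 = 10/13.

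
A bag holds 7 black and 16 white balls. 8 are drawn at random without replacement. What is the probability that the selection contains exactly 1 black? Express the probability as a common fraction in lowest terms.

The sample space is all 8-subsets of the 23: C(23,8) = 490314.
Selections with exactly 1 black: choose 1 of the 7 black and 7 of the 16 white, C(7,1)·C(16,7) = 7·11440 = 80080.
Probability = 80080/490314 = 3640/22287.

3640/22287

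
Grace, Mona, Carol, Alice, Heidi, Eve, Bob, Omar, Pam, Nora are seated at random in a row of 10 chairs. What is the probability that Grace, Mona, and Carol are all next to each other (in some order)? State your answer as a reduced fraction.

There are 10! = 3628800 arrangements.
Treat the three as one block: 8! placements × 3! orders within the block = 40320·6 = 241920.
Probability = 241920/3628800 = 1/15.

1/15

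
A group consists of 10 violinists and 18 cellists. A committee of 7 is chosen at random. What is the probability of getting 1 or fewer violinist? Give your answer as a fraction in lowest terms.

Total selections: C(28,7) = 1184040.
Favorable selections (1 or fewer violinist): C(10,0)·C(18,7) + C(10,1)·C(18,6) = 31824 + 185640 = 217464.
Probability = 217464/1184040 = 697/3795.

697/3795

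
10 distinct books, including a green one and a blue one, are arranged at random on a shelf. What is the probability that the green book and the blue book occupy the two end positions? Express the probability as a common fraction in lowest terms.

There are 10! = 3628800 arrangements.
Place the green book and the blue book at the ends in 2 ways, arrange the remaining 8 in 8! = 40320 ways: 2·40320 = 80640.
Probability = 80640/3628800 = 1/45.

1/45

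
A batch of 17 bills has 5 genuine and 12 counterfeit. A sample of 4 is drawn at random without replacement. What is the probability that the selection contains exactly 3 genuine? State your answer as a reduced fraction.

6/119

The sample space is all 4-subsets of the 17: C(17,4) = 2380.
Selections with exactly 3 genuine: choose 3 of the 5 genuine and 1 of the 12 counterfeit, C(5,3)·C(12,1) = 10·12 = 120.
Probability = 120/2380 = 6/119.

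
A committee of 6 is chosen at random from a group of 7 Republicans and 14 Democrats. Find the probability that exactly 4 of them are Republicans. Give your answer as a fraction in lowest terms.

455/7752

The sample space is all 6-subsets of the 21: C(21,6) = 54264.
Selections with exactly 4 Republicans: choose 4 of the 7 Republicans and 2 of the 14 Democrats, C(7,4)·C(14,2) = 35·91 = 3185.
Probability = 3185/54264 = 455/7752.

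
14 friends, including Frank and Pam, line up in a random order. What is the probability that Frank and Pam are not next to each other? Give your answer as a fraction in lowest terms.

6/7

There are 14! = 87178291200 arrangements.
Arrangements with Frank and Pam adjacent: 2·13! = 12454041600.
So not adjacent: 87178291200 − 12454041600 = 74724249600, probability 74724249600/87178291200 = 6/7.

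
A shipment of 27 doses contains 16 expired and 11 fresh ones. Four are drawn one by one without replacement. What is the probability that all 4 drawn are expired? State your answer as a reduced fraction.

14/135

Multiply the conditional probabilities at each draw: 16/27 · 15/26 · 14/25 · 13/24 = 43680/421200 = 14/135.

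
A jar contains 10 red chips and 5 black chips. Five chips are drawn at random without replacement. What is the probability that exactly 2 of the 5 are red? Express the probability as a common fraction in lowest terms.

150/1001

There are C(15,5) = 3003 ways to choose 5 from 15.
Selections with exactly 2 red: choose 2 of the 10 red and 3 of the 5 black, C(10,2)·C(5,3) = 45·10 = 450.
Probability = 450/3003 = 150/1001.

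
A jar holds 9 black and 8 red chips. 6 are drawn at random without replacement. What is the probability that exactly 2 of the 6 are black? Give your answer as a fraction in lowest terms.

45/221

Total number of selections: C(17,6) = 12376.
Selections with exactly 2 black: choose 2 of the 9 black and 4 of the 8 red, C(9,2)·C(8,4) = 36·70 = 2520.
Probability = 2520/12376 = 45/221.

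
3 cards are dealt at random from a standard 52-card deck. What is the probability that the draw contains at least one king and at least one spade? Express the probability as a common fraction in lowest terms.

33/260

There are C(52,3) = 22100 possible draws.
By inclusion-exclusion on the complements, draws missing all kings or all spades: C(48,3) + C(39,3) − C(36,3) = 17296 + 9139 − 7140 = 19295.
So draws with at least one of each: 22100 − 19295 = 2805, probability 2805/22100 = 33/260.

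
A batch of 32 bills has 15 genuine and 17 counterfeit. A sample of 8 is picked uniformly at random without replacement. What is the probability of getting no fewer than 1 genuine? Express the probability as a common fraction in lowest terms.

Total selections: C(32,8) = 10518300.
The complement is all 8 are counterfeit: C(17,8) = 24310.
Probability = 1 − 24310/10518300 = 10493990/10518300 = 80723/80910.

80723/80910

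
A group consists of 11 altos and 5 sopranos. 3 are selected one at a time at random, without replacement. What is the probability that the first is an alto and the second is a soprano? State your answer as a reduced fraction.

11/48

Multiply the conditional probabilities at each draw: 11/16 · 5/15 = 55/240 = 11/48.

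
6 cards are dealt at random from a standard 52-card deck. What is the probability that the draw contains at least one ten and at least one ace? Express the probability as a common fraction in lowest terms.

718637/5089630

There are C(52,6) = 20358520 possible draws.
By inclusion-exclusion on the complements, draws missing all tens or all aces: C(48,6) + C(48,6) − C(44,6) = 12271512 + 12271512 − 7059052 = 17483972.
So draws with at least one of each: 20358520 − 17483972 = 2874548, probability 2874548/20358520 = 718637/5089630.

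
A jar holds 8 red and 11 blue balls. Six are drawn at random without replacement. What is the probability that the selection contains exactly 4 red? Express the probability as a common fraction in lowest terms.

The sample space is all 6-subsets of the 19: C(19,6) = 27132.
Selections with exactly 4 red: choose 4 of the 8 red and 2 of the 11 blue, C(8,4)·C(11,2) = 70·55 = 3850.
Probability = 3850/27132 = 275/1938.

275/1938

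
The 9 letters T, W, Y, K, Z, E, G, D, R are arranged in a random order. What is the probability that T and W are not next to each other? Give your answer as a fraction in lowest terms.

There are 9! = 362880 arrangements.
Arrangements with T and W adjacent: 2·8! = 80640.
So not adjacent: 362880 − 80640 = 282240, probability 282240/362880 = 7/9.

7/9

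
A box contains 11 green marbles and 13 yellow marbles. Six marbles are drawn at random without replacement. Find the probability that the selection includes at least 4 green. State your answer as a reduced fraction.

There are C(24,6) = 134596 ways to choose the 6.
Favorable selections (at least 4 green): C(11,4)·C(13,2) + C(11,5)·C(13,1) + C(11,6)·C(13,0) = 25740 + 6006 + 462 = 32208.
Probability = 32208/134596 = 732/3059.

732/3059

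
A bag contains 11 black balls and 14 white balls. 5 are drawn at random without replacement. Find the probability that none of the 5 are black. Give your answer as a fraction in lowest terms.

There are C(25,5) = 53130 possible selections.
Selections with no black (all white): C(14,5) = 2002.
Probability = 2002/53130 = 13/345.

13/345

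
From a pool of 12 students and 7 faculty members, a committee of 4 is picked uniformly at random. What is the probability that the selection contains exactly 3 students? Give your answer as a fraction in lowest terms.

There are C(19,4) = 3876 ways to choose 4 from 19.
Selections with exactly 3 students: choose 3 of the 12 students and 1 of the 7 faculty members, C(12,3)·C(7,1) = 220·7 = 1540.
Probability = 1540/3876 = 385/969.

385/969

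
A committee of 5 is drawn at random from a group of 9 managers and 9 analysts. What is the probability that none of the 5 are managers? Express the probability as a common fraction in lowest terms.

There are C(18,5) = 8568 possible selections.
Selections with no managers (all analysts): C(9,5) = 126.
Probability = 126/8568 = 1/68.

1/68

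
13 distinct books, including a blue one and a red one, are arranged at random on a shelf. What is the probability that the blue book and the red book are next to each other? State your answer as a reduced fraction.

2/13

There are 13! = 6227020800 arrangements.
Treat the blue book and the red book as a block: 12! arrangements of the blocks × 2 orders within the block = 2·479001600 = 958003200.
Probability = 958003200/6227020800 = 2/13.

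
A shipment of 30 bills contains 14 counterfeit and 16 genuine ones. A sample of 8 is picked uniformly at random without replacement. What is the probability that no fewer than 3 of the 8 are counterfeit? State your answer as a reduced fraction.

126953/150075

Total selections: C(30,8) = 5852925.
Favorable selections (no fewer than 3 counterfeit): C(14,3)·C(16,5) + C(14,4)·C(16,4) + C(14,5)·C(16,3) + C(14,6)·C(16,2) + C(14,7)·C(16,1) + C(14,8)·C(16,0) = 1589952 + 1821820 + 1121120 + 360360 + 54912 + 3003 = 4951167.
Probability = 4951167/5852925 = 126953/150075.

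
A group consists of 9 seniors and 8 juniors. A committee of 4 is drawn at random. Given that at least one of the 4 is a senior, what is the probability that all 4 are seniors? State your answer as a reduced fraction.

Work in counts. Selections with at least one senior: C(17,4) − C(8,4) = 2380 − 70 = 2310.
Of those, selections where all 4 are seniors: C(9,4) = 126.
Conditional probability = 126/2310 = 3/55.

3/55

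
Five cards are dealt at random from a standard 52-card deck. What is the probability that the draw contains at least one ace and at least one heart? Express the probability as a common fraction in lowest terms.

There are C(52,5) = 2598960 possible draws.
By inclusion-exclusion on the complements, draws missing all aces or all hearts: C(48,5) + C(39,5) − C(36,5) = 1712304 + 575757 − 376992 = 1911069.
So draws with at least one of each: 2598960 − 1911069 = 687891, probability 687891/2598960 = 229297/866320.

229297/866320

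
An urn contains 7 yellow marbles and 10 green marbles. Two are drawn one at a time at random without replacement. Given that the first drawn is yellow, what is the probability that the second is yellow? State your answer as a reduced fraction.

3/8

After removing one yellow, 16 remain: 6 yellow and 10 green.
So the probability the next is yellow is 6/16 = 3/8.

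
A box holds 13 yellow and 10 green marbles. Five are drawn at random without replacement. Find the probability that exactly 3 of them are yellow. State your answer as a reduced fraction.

Total number of selections: C(23,5) = 33649.
Selections with exactly 3 yellow: choose 3 of the 13 yellow and 2 of the 10 green, C(13,3)·C(10,2) = 286·45 = 12870.
Probability = 12870/33649 = 1170/3059.

1170/3059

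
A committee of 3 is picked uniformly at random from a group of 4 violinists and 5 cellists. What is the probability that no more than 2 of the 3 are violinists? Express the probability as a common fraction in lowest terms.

Total selections: C(9,3) = 84.
The complement is exactly 3 violinists: C(4,3)·C(5,0) = 4.
Probability = 1 − 4/84 = 80/84 = 20/21.

20/21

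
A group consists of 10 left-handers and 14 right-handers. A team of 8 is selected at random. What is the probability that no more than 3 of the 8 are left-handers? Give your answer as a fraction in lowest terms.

12506/22287

There are C(24,8) = 735471 ways to choose the 8.
Favorable selections (no more than 3 left-handers): C(10,0)·C(14,8) + C(10,1)·C(14,7) + C(10,2)·C(14,6) + C(10,3)·C(14,5) = 3003 + 34320 + 135135 + 240240 = 412698.
Probability = 412698/735471 = 12506/22287.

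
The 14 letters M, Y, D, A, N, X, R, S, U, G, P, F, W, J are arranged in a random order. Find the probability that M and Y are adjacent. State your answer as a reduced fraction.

There are 14! = 87178291200 arrangements.
Treat M and Y as a block: 13! arrangements of the blocks × 2 orders within the block = 2·6227020800 = 12454041600.
Probability = 12454041600/87178291200 = 1/7.

1/7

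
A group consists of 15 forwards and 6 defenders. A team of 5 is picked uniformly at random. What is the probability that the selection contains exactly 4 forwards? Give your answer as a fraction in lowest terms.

Total number of selections: C(21,5) = 20349.
Selections with exactly 4 forwards: choose 4 of the 15 forwards and 1 of the 6 defenders, C(15,4)·C(6,1) = 1365·6 = 8190.
Probability = 8190/20349 = 130/323.

130/323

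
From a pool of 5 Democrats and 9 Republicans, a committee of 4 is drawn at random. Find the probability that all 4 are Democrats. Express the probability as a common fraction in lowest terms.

5/1001

There are C(14,4) = 1001 possible selections.
Selections with all Democrats: C(5,4) = 5.
Probability = 5/1001.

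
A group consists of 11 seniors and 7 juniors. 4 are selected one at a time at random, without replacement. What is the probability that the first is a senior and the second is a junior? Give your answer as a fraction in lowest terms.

77/306

Multiply the conditional probabilities at each draw: 11/18 · 7/17 = 77/306.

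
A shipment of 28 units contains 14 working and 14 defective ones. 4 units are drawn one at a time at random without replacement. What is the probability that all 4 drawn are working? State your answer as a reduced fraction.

Multiply the conditional probabilities at each draw: 14/28 · 13/27 · 12/26 · 11/25 = 24024/491400 = 11/225.

11/225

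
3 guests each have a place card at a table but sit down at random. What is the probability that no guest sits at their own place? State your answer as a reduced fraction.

1/3

There are 3! = 6 seatings.
By inclusion-exclusion, seatings with no fixed points: C(3,0)·3! − C(3,1)·2! + C(3,2)·1! − C(3,3)·0! = 2.
Probability = 2/6 = 1/3.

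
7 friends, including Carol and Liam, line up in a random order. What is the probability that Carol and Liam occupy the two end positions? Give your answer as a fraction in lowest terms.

There are 7! = 5040 arrangements.
Place Carol and Liam at the ends in 2 ways, arrange the remaining 5 in 5! = 120 ways: 2·120 = 240.
Probability = 240/5040 = 1/21.

1/21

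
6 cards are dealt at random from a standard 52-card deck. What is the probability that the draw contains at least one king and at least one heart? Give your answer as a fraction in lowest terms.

There are C(52,6) = 20358520 possible draws.
By inclusion-exclusion on the complements, draws missing all kings or all hearts: C(48,6) + C(39,6) − C(36,6) = 12271512 + 3262623 − 1947792 = 13586343.
So draws with at least one of each: 20358520 − 13586343 = 6772177, probability 6772177/20358520.

6772177/20358520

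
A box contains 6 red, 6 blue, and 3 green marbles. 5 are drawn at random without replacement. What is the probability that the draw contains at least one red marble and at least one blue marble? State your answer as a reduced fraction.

There are C(15,5) = 3003 possible draws.
By inclusion-exclusion on the complements, draws missing all red or all blue: C(9,5) + C(9,5) − C(3,5) = 126 + 126 − 0 = 252.
So draws with at least one of each: 3003 − 252 = 2751, probability 2751/3003 = 131/143.

131/143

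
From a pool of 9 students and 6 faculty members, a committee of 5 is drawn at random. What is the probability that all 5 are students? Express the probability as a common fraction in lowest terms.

6/143

There are C(15,5) = 3003 possible selections.
Selections with all students: C(9,5) = 126.
Probability = 126/3003 = 6/143.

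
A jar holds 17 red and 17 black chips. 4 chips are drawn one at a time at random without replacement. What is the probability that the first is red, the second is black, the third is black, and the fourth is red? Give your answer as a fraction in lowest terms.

Multiply the conditional probabilities at each draw: 17/34 · 17/33 · 16/32 · 16/31 = 73984/1113024 = 68/1023.

68/1023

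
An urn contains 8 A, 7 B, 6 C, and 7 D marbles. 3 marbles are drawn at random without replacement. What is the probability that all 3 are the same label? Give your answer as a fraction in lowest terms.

There are C(28,3) = 3276 ways to draw 3 marbles.
All same label: C(8,3) + C(7,3) + C(6,3) + C(7,3) = 56 + 35 + 20 + 35 = 146.
Probability = 146/3276 = 73/1638.

73/1638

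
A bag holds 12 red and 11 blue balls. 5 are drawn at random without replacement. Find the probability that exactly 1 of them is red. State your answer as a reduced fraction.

There are C(23,5) = 33649 ways to choose 5 from 23.
Selections with exactly 1 red: choose 1 of the 12 red and 4 of the 11 blue, C(12,1)·C(11,4) = 12·330 = 3960.
Probability = 3960/33649 = 360/3059.

360/3059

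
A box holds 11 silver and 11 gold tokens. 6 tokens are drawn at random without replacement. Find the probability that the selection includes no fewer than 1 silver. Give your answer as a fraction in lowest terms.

321/323

Total selections: C(22,6) = 74613.
The complement is all 6 are gold: C(11,6) = 462.
Probability = 1 − 462/74613 = 74151/74613 = 321/323.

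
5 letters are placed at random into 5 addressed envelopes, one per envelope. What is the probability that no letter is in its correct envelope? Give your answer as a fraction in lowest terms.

There are 5! = 120 assignments.
By inclusion-exclusion, assignments with no fixed points: C(5,0)·5! − C(5,1)·4! + C(5,2)·3! − C(5,3)·2! + C(5,4)·1! − C(5,5)·0! = 44.
Probability = 44/120 = 11/30.

11/30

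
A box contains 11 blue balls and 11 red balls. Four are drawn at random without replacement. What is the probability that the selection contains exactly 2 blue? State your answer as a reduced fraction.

There are C(22,4) = 7315 ways to choose 4 from 22.
Selections with exactly 2 blue: choose 2 of the 11 blue and 2 of the 11 red, C(11,2)·C(11,2) = 55·55 = 3025.
Probability = 3025/7315 = 55/133.

55/133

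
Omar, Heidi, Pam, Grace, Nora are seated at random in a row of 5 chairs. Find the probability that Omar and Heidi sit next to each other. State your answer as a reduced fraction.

There are 5! = 120 arrangements.
Treat Omar and Heidi as a block: 4! arrangements of the blocks × 2 orders within the block = 2·24 = 48.
Probability = 48/120 = 2/5.

2/5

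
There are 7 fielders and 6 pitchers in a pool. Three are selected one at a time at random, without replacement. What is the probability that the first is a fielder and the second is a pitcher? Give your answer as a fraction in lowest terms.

7/26

Multiply the conditional probabilities at each draw: 7/13 · 6/12 = 42/156 = 7/26.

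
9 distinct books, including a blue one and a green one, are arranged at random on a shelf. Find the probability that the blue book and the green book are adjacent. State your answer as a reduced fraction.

2/9

There are 9! = 362880 arrangements.
Treat the blue book and the green book as a block: 8! arrangements of the blocks × 2 orders within the block = 2·40320 = 80640.
Probability = 80640/362880 = 2/9.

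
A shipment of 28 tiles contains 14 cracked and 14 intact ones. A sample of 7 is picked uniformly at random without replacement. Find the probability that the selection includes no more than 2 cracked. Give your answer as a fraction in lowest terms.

There are C(28,7) = 1184040 ways to choose the 7.
Favorable selections (no more than 2 cracked): C(14,0)·C(14,7) + C(14,1)·C(14,6) + C(14,2)·C(14,5) = 3432 + 42042 + 182182 = 227656.
Probability = 227656/1184040 = 199/1035.

199/1035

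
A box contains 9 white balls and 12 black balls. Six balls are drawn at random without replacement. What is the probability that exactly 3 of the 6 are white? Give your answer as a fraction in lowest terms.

There are C(21,6) = 54264 ways to choose 6 from 21.
Selections with exactly 3 white: choose 3 of the 9 white and 3 of the 12 black, C(9,3)·C(12,3) = 84·220 = 18480.
Probability = 18480/54264 = 110/323.

110/323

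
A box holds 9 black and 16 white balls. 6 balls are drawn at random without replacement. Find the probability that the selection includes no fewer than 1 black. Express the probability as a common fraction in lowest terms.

Total selections: C(25,6) = 177100.
Favorable selections (no fewer than 1 black): C(9,1)·C(16,5) + C(9,2)·C(16,4) + C(9,3)·C(16,3) + C(9,4)·C(16,2) + C(9,5)·C(16,1) + C(9,6)·C(16,0) = 39312 + 65520 + 47040 + 15120 + 2016 + 84 = 169092.
Probability = 169092/177100 = 549/575.

549/575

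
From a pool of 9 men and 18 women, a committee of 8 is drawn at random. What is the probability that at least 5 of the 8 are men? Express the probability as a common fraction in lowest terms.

Total selections: C(27,8) = 2220075.
Favorable selections (at least 5 men): C(9,5)·C(18,3) + C(9,6)·C(18,2) + C(9,7)·C(18,1) + C(9,8)·C(18,0) = 102816 + 12852 + 648 + 9 = 116325.
Probability = 116325/2220075 = 47/897.

47/897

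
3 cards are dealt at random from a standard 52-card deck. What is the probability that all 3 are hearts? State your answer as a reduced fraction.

11/850

There are C(52,3) = 22100 possible 3-card hands.
Hands that are all hearts: C(13,3) = 286.
Probability = 286/22100 = 11/850.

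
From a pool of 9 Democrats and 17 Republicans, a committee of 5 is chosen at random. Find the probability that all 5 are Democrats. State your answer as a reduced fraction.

There are C(26,5) = 65780 possible selections.
Selections with all Democrats: C(9,5) = 126.
Probability = 126/65780 = 63/32890.

63/32890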